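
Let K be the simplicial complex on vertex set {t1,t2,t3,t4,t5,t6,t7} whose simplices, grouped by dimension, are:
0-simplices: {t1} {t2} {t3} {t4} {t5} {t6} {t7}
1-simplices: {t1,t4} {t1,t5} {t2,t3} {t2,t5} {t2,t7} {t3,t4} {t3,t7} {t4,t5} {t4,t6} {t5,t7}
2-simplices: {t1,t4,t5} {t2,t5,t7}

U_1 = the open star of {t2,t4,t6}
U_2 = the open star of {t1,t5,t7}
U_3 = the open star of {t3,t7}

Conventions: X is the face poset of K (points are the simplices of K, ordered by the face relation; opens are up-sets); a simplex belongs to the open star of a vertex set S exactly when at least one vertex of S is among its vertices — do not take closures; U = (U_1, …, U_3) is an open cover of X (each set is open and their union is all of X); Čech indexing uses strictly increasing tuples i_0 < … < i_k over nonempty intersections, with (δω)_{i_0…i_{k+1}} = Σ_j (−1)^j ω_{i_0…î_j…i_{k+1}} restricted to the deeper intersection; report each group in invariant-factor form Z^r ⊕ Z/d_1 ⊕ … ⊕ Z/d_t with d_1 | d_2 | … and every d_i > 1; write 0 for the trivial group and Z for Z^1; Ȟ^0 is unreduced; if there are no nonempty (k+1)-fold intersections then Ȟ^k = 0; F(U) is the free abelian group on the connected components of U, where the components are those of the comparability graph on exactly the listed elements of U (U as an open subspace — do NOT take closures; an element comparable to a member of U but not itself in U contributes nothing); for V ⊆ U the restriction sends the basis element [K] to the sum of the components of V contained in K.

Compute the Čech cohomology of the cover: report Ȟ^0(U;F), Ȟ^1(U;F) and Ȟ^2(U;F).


nonempty overlaps:
  U1={{t2},{t4},{t6},{t1,t4},{t2,t3},{t2,t5},{t2,t7},{t3,t4},{t4,t5},{t4,t6},{t1,t4,t5},{t2,t5,t7}} U2={{t1},{t5},{t7},{t1,t4},{t1,t5},{t2,t5},{t2,t7},{t3,t7},{t4,t5},{t5,t7},{t1,t4,t5},{t2,t5,t7}} U3={{t3},{t7},{t2,t3},{t2,t7},{t3,t4},{t3,t7},{t5,t7},{t2,t5,t7}}
  U12={{t1,t4},{t2,t5},{t2,t7},{t4,t5},{t1,t4,t5},{t2,t5,t7}} U13={{t2,t3},{t2,t7},{t3,t4},{t2,t5,t7}} U23={{t7},{t2,t7},{t3,t7},{t5,t7},{t2,t5,t7}}
  U123={{t2,t7},{t2,t5,t7}}
components per intersection:
  U1: {{t2},{t2,t3},{t2,t5},{t2,t7},{t2,t5,t7}} {{t4},{t6},{t1,t4},{t3,t4},{t4,t5},{t4,t6},{t1,t4,t5}}
  U2: {{t1},{t5},{t7},{t1,t4},{t1,t5},{t2,t5},{t2,t7},{t3,t7},{t4,t5},{t5,t7},{t1,t4,t5},{t2,t5,t7}}
  U3: {{t3},{t7},{t2,t3},{t2,t7},{t3,t4},{t3,t7},{t5,t7},{t2,t5,t7}}
  U12: {{t1,t4},{t4,t5},{t1,t4,t5}} {{t2,t5},{t2,t7},{t2,t5,t7}}
  U13: {{t2,t3}} {{t2,t7},{t2,t5,t7}} {{t3,t4}}
  U23: {{t7},{t2,t7},{t3,t7},{t5,t7},{t2,t5,t7}}
  U123: {{t2,t7},{t2,t5,t7}}
C dims 4,6,1; δ0: rk 3, SNF 1^3; δ1: rk 1, SNF 1^1
degree 0: 4−3−0 = 1 → Ȟ^0 ≅ Z
degree 1: 6−1−3 = 2 → Ȟ^1 ≅ Z^2
degree 2: 1−0−1 = 0 → Ȟ^2 ≅ 0

Ȟ^0(U;F) ≅ Z, Ȟ^1(U;F) ≅ Z^2 and Ȟ^2(U;F) ≅ 0


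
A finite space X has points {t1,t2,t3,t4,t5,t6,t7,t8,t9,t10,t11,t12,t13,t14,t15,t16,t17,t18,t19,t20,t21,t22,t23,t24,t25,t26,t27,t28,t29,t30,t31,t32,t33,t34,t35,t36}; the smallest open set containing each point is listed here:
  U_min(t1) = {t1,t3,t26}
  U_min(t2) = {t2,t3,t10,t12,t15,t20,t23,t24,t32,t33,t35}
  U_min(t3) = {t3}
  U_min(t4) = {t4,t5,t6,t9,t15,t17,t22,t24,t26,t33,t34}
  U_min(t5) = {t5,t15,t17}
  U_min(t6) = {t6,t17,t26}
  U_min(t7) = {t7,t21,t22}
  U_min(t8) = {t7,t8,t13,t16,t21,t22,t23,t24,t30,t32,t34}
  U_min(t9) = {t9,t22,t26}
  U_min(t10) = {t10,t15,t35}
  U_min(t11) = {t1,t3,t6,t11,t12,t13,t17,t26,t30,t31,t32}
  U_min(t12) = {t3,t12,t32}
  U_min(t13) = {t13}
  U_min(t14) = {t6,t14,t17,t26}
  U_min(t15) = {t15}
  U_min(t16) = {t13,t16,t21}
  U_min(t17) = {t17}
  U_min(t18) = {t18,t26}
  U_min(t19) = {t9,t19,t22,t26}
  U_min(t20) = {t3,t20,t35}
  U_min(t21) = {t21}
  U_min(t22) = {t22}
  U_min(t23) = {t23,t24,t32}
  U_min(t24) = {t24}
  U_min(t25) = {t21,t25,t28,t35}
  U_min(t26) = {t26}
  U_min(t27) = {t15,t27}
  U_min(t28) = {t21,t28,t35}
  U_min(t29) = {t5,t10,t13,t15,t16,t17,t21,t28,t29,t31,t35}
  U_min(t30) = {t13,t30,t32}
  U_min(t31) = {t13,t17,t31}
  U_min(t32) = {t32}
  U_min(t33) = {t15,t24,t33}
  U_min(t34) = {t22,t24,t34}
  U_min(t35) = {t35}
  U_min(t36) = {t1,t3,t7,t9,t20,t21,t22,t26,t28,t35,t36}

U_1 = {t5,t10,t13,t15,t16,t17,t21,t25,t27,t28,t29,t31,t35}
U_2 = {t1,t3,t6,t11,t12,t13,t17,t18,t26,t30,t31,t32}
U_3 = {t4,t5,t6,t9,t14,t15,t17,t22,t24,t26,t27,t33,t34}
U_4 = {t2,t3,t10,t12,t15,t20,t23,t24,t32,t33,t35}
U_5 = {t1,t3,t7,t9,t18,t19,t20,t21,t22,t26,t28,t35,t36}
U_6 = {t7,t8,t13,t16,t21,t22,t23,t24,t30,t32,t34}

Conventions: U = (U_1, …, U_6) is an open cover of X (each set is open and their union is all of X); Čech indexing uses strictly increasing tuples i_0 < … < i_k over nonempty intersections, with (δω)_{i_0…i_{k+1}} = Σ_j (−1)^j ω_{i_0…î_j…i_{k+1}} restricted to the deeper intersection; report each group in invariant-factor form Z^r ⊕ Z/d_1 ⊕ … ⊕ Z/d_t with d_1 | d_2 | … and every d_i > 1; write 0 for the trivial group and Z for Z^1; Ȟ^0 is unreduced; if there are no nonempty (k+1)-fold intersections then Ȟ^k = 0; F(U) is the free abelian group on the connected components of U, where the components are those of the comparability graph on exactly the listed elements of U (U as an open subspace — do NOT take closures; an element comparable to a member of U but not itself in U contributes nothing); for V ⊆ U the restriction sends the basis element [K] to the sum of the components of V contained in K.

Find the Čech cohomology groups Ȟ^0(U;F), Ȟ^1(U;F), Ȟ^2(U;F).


Ȟ^0 ≅ Z, Ȟ^1 ≅ 0, Ȟ^2 ≅ Z/2

nonempty overlaps:
  U12={t13,t17,t31} U13={t5,t15,t17,t27} U14={t10,t15,t35} U15={t21,t28,t35} U16={t13,t16,t21} U23={t6,t17,t26} U24={t3,t12,t32} U25={t1,t3,t18,t26} U26={t13,t30,t32} U34={t15,t24,t33} U35={t9,t22,t26} U36={t22,t24,t34} U45={t3,t20,t35} U46={t23,t24,t32} U56={t7,t21,t22}
  U123={t17} U126={t13} U134={t15} U145={t35} U156={t21} U235={t26} U245={t3} U246={t32} U346={t24} U356={t22}
components per intersection:
  U1: {t5,t10,t13,t15,t16,t17,t21,t25,t27,t28,t29,t31,t35}
  U2: {t1,t3,t6,t11,t12,t13,t17,t18,t26,t30,t31,t32}
  U3: {t4,t5,t6,t9,t14,t15,t17,t22,t24,t26,t27,t33,t34}
  U4: {t2,t3,t10,t12,t15,t20,t23,t24,t32,t33,t35}
  U5: {t1,t3,t7,t9,t18,t19,t20,t21,t22,t26,t28,t35,t36}
  U6: {t7,t8,t13,t16,t21,t22,t23,t24,t30,t32,t34}
  U12: {t13,t17,t31}
  U13: {t5,t15,t17,t27}
  U14: {t10,t15,t35}
  U15: {t21,t28,t35}
  U16: {t13,t16,t21}
  U23: {t6,t17,t26}
  U24: {t3,t12,t32}
  U25: {t1,t3,t18,t26}
  U26: {t13,t30,t32}
  U34: {t15,t24,t33}
  U35: {t9,t22,t26}
  U36: {t22,t24,t34}
  U45: {t3,t20,t35}
  U46: {t23,t24,t32}
  U56: {t7,t21,t22}
  U123: {t17}
  U126: {t13}
  U134: {t15}
  U145: {t35}
  U156: {t21}
  U235: {t26}
  U245: {t3}
  U246: {t32}
  U346: {t24}
  U356: {t22}
C dims 6,15,10; δ0: rk 5, SNF 1^5; δ1: rk 10, SNF 1^9·2
degree 0: 6−5−0 = 1 → Ȟ^0 ≅ Z
degree 1: 15−10−5 = 0 → Ȟ^1 ≅ 0
degree 2: 10−0−10 = 0 plus torsion [2] → Ȟ^2 ≅ Z/2


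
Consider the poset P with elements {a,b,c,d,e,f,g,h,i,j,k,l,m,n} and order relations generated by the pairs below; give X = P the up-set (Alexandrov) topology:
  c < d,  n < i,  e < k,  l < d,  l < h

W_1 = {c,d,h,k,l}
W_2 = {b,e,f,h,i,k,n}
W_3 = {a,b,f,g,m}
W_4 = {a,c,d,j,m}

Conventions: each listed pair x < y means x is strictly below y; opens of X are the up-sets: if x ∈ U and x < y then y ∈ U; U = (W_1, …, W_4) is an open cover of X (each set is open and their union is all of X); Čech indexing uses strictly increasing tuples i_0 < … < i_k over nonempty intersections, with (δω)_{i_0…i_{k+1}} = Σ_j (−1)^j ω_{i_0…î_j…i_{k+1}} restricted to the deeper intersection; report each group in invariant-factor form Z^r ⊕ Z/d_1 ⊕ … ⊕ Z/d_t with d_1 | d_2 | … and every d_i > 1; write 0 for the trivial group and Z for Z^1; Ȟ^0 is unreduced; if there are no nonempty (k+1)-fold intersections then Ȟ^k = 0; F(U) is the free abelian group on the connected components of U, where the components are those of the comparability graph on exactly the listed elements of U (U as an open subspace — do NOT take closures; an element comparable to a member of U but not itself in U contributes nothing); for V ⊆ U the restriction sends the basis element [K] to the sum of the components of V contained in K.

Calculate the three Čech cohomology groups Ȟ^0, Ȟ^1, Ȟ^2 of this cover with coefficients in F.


Ȟ^0(U;F) ≅ Z^9, Ȟ^1(U;F) ≅ 0 and Ȟ^2(U;F) ≅ 0

nerve simplices:
  W12={h,k} W14={c,d} W23={b,f} W34={a,m}
components per intersection:
  W1: {c,d,h,l} {k}
  W2: {b} {e,k} {f} {h} {i,n}
  W3: {a} {b} {f} {g} {m}
  W4: {a} {c,d} {j} {m}
  W12: {h} {k}
  W14: {c,d}
  W23: {b} {f}
  W34: {a} {m}
C dims 16,7; δ0: rk 7, SNF 1^7
degree 0: 16−7−0 = 9 → Ȟ^0 ≅ Z^9
degree 1: 7−0−7 = 0 → Ȟ^1 ≅ 0
degree 2: 0−0−0 = 0 → Ȟ^2 ≅ 0


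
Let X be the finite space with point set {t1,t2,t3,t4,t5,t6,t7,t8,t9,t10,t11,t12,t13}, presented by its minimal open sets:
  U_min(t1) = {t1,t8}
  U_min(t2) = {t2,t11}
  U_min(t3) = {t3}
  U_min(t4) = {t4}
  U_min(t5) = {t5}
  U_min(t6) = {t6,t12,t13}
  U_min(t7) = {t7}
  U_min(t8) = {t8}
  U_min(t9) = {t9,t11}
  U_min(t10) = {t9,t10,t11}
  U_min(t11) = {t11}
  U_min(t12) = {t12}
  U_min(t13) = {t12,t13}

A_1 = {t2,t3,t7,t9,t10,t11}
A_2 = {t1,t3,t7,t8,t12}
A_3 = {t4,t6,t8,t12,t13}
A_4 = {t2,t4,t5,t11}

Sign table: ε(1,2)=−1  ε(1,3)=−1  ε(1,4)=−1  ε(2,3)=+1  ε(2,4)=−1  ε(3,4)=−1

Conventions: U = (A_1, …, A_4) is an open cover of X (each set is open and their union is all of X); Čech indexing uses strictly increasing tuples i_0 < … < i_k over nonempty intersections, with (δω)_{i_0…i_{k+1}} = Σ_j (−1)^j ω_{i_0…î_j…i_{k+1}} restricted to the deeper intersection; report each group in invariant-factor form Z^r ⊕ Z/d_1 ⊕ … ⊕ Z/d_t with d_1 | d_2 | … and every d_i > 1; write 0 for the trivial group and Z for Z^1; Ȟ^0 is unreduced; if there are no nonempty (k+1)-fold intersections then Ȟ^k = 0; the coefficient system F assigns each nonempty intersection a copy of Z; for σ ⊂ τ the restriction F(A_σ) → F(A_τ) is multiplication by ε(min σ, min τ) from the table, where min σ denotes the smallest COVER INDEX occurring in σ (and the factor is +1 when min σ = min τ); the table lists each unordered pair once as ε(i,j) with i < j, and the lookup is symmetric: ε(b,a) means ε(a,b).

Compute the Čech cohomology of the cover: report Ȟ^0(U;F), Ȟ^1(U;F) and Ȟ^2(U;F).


intersection data:
  A12={t3,t7} A14={t2,t11} A23={t8,t12} A34={t4}
C dims 4,4; δ0: rk 4, SNF 1^3·2
Ȟ^0 = (4 − 4) − 0 = 0, so Ȟ^0 ≅ 0
Ȟ^1 = (4 − 0) − 4 = 0 plus torsion [2], so Ȟ^1 ≅ Z/2
Ȟ^2 = (0 − 0) − 0 = 0, so Ȟ^2 ≅ 0

Ȟ^0(U;F) ≅ 0, Ȟ^1(U;F) ≅ Z/2, Ȟ^2(U;F) ≅ 0


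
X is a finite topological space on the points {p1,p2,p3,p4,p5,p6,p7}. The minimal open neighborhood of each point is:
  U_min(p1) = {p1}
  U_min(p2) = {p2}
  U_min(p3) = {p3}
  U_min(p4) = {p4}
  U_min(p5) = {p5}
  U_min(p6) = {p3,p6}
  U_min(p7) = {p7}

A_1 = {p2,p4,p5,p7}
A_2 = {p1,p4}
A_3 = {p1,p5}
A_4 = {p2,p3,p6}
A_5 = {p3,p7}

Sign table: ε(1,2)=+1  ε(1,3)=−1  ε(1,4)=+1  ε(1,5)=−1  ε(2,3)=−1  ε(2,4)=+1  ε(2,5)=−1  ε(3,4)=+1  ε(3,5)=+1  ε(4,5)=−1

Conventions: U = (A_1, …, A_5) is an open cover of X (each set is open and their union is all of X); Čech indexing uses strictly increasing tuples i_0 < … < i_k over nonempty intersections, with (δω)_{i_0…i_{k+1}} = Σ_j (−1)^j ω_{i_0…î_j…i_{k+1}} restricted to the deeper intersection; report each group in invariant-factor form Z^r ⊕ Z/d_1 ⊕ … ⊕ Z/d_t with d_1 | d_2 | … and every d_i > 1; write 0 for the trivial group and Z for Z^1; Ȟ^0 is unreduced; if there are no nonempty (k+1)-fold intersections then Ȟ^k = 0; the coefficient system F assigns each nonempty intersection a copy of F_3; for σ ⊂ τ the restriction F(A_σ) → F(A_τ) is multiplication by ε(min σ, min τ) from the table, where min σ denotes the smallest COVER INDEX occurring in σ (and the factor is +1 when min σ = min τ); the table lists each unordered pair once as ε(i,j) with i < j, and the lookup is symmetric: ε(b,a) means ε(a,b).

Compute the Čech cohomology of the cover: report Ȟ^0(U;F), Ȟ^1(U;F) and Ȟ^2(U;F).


Ȟ^0 ≅ Z/3; Ȟ^1 ≅ Z/3 ⊕ Z/3; Ȟ^2 ≅ 0

nerve of the cover:
  A12={p4} A13={p5} A14={p2} A15={p7} A23={p1} A45={p3}
C dims 5,6; δ0: rk_F3 4
Ȟ^0 = (5 − 4) − 0 = 1, so Ȟ^0 ≅ Z/3
Ȟ^1 = (6 − 0) − 4 = 2, so Ȟ^1 ≅ Z/3 ⊕ Z/3
Ȟ^2 = (0 − 0) − 0 = 0, so Ȟ^2 ≅ 0


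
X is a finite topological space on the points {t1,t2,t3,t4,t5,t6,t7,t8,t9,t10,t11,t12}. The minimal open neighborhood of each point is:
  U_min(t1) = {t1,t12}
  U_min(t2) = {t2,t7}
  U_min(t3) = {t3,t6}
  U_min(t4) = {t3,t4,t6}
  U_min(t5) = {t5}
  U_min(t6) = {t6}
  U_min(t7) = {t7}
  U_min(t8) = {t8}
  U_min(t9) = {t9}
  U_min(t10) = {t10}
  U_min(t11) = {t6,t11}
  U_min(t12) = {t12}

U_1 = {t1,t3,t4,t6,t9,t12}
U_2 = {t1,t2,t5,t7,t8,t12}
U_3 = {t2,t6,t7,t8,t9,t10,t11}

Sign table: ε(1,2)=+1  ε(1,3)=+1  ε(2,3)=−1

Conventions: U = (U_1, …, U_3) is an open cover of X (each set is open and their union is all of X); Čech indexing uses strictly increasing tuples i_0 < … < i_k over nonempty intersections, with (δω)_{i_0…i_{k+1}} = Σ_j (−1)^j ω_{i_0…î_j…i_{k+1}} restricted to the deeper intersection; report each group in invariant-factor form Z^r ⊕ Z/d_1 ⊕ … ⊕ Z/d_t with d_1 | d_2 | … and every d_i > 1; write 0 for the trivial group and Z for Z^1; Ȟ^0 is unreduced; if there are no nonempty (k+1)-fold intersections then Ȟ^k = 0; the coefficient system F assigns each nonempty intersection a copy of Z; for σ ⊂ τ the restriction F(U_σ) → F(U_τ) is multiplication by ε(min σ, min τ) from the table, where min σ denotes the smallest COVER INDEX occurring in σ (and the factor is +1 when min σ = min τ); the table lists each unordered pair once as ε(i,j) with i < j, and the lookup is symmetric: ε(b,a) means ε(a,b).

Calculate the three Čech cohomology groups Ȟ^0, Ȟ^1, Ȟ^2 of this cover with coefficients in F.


intersection data:
  U12={t1,t12} U13={t6,t9} U23={t2,t7,t8}
C dims 3,3; δ0: rk 3, SNF 1^2·2
Ȟ^0 = (3 − 3) − 0 = 0, so Ȟ^0 ≅ 0
Ȟ^1 = (3 − 0) − 3 = 0 plus torsion [2], so Ȟ^1 ≅ Z/2
Ȟ^2 = (0 − 0) − 0 = 0, so Ȟ^2 ≅ 0

Ȟ^0(U;F) ≅ 0,  Ȟ^1(U;F) ≅ Z/2,  Ȟ^2(U;F) ≅ 0


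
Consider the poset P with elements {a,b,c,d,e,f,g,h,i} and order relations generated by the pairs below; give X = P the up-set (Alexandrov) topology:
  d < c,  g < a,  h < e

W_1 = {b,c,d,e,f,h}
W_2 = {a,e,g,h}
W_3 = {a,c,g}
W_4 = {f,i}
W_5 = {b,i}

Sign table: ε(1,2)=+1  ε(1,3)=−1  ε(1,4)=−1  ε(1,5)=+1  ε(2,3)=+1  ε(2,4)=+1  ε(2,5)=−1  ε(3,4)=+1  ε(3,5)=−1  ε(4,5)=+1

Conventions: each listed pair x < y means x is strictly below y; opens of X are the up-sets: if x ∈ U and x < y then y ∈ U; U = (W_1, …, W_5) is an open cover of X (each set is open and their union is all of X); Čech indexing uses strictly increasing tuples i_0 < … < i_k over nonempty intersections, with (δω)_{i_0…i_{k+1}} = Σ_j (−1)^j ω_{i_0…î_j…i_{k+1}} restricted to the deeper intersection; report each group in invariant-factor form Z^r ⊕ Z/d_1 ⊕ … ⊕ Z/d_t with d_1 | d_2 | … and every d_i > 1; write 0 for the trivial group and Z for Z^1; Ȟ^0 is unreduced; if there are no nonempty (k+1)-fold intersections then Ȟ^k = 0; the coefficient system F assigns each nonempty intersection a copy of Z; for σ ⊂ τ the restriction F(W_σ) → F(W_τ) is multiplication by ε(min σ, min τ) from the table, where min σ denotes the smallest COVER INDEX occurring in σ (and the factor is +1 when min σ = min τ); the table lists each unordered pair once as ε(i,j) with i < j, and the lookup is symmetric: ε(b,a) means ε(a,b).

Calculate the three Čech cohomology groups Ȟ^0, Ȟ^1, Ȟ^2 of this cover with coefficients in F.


Ȟ^0 ≅ 0, Ȟ^1 ≅ Z ⊕ Z/2 and Ȟ^2 ≅ 0

nerve of the cover:
  W12={e,h} W13={c} W14={f} W15={b} W23={a,g} W45={i}
C dims 5,6; δ0: rk 5, SNF 1^4·2
Ȟ^0 = (5 − 5) − 0 = 0, so Ȟ^0 ≅ 0
Ȟ^1 = (6 − 0) − 5 = 1 plus torsion [2], so Ȟ^1 ≅ Z ⊕ Z/2
Ȟ^2 = (0 − 0) − 0 = 0, so Ȟ^2 ≅ 0


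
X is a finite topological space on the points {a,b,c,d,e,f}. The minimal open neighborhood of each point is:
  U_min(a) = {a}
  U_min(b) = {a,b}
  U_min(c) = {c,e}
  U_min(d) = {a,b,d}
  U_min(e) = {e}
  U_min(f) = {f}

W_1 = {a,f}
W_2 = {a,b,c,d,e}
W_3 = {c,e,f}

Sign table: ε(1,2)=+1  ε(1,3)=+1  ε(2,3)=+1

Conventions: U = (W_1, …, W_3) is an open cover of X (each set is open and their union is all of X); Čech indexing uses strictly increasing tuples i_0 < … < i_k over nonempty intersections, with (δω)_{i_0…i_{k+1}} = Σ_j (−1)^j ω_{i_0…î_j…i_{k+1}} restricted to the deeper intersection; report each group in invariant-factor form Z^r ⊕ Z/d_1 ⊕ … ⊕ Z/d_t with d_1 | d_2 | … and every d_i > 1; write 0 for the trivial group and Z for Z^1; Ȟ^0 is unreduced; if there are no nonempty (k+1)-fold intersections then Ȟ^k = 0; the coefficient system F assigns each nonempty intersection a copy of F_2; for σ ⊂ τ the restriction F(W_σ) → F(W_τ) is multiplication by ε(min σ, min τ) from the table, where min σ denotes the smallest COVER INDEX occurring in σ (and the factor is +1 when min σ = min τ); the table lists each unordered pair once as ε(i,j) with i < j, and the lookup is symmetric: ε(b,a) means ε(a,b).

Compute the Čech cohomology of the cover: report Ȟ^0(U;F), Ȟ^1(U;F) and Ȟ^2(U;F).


Ȟ^0 ≅ Z/2; Ȟ^1 ≅ Z/2; Ȟ^2 ≅ 0

intersection data:
  W12={a} W13={f} W23={c,e}
C dims 3,3; δ0: rk_F2 2
Ȟ^0 = (3 − 2) − 0 = 1, so Ȟ^0 ≅ Z/2
Ȟ^1 = (3 − 0) − 2 = 1, so Ȟ^1 ≅ Z/2
Ȟ^2 = (0 − 0) − 0 = 0, so Ȟ^2 ≅ 0


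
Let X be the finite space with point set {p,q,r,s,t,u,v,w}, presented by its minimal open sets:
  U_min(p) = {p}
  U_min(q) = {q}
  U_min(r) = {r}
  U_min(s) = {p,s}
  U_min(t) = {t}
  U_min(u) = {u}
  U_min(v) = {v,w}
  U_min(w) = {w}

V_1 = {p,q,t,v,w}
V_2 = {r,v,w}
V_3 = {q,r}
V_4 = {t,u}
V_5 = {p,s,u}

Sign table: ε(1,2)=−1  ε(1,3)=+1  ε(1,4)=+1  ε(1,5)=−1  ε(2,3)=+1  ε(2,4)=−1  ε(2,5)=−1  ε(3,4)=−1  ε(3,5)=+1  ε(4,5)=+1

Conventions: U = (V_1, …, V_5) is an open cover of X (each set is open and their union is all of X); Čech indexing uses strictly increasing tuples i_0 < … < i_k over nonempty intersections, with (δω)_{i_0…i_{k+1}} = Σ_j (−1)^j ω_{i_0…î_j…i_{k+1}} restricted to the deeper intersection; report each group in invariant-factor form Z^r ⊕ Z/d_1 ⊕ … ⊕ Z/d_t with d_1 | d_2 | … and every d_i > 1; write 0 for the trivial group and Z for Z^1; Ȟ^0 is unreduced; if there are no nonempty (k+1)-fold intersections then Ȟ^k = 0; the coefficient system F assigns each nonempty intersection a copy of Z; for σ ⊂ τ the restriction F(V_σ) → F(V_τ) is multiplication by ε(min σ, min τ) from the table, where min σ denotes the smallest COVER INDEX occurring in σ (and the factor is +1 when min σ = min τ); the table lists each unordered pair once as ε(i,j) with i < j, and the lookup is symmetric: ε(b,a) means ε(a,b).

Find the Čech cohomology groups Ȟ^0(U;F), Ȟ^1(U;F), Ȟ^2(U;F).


nerve of the cover:
  V12={v,w} V13={q} V14={t} V15={p} V23={r} V45={u}
C dims 5,6; δ0: rk 5, SNF 1^4·2
Ȟ^0 = (5 − 5) − 0 = 0, so Ȟ^0 ≅ 0
Ȟ^1 = (6 − 0) − 5 = 1 plus torsion [2], so Ȟ^1 ≅ Z ⊕ Z/2
Ȟ^2 = (0 − 0) − 0 = 0, so Ȟ^2 ≅ 0

Ȟ^0 = 0, Ȟ^1 = Z ⊕ Z/2, Ȟ^2 = 0


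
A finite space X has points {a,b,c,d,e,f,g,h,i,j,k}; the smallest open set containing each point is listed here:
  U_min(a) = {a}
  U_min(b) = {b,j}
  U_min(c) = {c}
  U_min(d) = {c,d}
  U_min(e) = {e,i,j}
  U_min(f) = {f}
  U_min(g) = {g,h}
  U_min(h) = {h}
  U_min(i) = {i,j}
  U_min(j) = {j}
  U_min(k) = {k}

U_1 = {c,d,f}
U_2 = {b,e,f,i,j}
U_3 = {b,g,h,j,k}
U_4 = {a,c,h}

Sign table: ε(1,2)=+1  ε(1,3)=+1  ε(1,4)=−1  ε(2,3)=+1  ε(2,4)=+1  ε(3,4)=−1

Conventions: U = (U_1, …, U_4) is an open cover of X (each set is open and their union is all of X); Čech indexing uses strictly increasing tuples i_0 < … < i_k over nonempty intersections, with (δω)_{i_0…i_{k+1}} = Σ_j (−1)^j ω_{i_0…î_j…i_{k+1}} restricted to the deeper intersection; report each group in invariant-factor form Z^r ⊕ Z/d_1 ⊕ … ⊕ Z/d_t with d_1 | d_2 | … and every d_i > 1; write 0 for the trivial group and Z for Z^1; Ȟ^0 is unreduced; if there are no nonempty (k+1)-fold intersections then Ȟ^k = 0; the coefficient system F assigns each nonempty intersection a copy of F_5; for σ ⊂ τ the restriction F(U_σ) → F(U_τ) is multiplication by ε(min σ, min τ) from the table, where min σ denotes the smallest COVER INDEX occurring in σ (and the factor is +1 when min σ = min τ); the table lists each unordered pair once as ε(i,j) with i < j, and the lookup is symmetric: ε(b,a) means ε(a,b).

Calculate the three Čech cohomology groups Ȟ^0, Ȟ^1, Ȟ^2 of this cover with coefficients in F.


intersection data:
  U12={f} U14={c} U23={b,j} U34={h}
C dims 4,4; δ0: rk_F5 3
Ȟ^0 = (4 − 3) − 0 = 1, so Ȟ^0 ≅ Z/5
Ȟ^1 = (4 − 0) − 3 = 1, so Ȟ^1 ≅ Z/5
Ȟ^2 = (0 − 0) − 0 = 0, so Ȟ^2 ≅ 0

Ȟ^0 ≅ Z/5; Ȟ^1 ≅ Z/5; Ȟ^2 ≅ 0


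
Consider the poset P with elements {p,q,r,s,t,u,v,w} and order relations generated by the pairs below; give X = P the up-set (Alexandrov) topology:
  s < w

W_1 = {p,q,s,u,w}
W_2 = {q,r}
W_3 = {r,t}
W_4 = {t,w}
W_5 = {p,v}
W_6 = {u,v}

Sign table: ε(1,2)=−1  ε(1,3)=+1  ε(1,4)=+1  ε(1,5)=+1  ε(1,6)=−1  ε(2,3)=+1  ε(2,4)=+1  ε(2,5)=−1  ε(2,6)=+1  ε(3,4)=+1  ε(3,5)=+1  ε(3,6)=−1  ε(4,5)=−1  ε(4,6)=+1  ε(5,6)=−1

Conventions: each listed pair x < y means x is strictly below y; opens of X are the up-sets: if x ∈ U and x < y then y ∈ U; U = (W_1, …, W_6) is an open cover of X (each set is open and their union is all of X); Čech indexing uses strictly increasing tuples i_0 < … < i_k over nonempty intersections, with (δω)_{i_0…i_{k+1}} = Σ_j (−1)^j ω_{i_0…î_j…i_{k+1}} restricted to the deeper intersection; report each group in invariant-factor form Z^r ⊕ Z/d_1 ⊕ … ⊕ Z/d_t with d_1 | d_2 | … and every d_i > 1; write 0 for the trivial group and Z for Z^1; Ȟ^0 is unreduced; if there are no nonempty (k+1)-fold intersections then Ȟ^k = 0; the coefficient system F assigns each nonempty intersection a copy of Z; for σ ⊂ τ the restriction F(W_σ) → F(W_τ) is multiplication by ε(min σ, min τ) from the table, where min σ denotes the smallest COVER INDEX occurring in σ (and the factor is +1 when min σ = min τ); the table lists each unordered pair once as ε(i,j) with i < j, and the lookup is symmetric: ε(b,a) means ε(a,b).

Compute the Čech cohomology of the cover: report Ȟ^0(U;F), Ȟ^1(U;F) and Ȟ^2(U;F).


Ȟ^0 = 0, Ȟ^1 = Z ⊕ Z/2, Ȟ^2 = 0

nerve of the cover:
  W12={q} W14={w} W15={p} W16={u} W23={r} W34={t} W56={v}
C dims 6,7; δ0: rk 6, SNF 1^5·2
Ȟ^0 = (6 − 6) − 0 = 0, so Ȟ^0 ≅ 0
Ȟ^1 = (7 − 0) − 6 = 1 plus torsion [2], so Ȟ^1 ≅ Z ⊕ Z/2
Ȟ^2 = (0 − 0) − 0 = 0, so Ȟ^2 ≅ 0


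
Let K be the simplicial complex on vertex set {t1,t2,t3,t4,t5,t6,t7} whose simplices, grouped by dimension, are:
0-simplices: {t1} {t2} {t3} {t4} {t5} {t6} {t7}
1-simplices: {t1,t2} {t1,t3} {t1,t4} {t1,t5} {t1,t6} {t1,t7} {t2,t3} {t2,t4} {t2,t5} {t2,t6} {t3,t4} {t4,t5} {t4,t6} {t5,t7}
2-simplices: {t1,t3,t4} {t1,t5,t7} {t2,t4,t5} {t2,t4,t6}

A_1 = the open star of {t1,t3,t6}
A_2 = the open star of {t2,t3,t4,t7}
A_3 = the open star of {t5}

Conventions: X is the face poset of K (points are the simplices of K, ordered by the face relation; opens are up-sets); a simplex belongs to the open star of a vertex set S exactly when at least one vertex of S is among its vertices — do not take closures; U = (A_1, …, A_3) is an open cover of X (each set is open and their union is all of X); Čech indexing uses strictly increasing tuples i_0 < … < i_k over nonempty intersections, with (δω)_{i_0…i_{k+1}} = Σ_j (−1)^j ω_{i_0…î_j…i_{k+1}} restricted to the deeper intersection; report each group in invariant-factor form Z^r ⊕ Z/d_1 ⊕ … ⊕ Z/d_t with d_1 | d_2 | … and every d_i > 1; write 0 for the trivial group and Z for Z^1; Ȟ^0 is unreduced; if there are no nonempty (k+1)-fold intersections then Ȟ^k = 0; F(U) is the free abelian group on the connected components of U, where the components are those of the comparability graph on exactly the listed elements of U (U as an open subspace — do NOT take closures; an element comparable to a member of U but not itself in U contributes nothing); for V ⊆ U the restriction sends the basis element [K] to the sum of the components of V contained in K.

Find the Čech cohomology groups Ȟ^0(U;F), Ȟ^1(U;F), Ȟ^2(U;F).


Ȟ^0 = Z, Ȟ^1 = Z^3 and Ȟ^2 = 0

intersection data:
  A1={{t1},{t3},{t6},{t1,t2},{t1,t3},{t1,t4},{t1,t5},{t1,t6},{t1,t7},{t2,t3},{t2,t6},{t3,t4},{t4,t6},{t1,t3,t4},{t1,t5,t7},{t2,t4,t6}} A2={{t2},{t3},{t4},{t7},{t1,t2},{t1,t3},{t1,t4},{t1,t7},{t2,t3},{t2,t4},{t2,t5},{t2,t6},{t3,t4},{t4,t5},{t4,t6},{t5,t7},{t1,t3,t4},{t1,t5,t7},{t2,t4,t5},{t2,t4,t6}} A3={{t5},{t1,t5},{t2,t5},{t4,t5},{t5,t7},{t1,t5,t7},{t2,t4,t5}}
  A12={{t3},{t1,t2},{t1,t3},{t1,t4},{t1,t7},{t2,t3},{t2,t6},{t3,t4},{t4,t6},{t1,t3,t4},{t1,t5,t7},{t2,t4,t6}} A13={{t1,t5},{t1,t5,t7}} A23={{t2,t5},{t4,t5},{t5,t7},{t1,t5,t7},{t2,t4,t5}}
  A123={{t1,t5,t7}}
components per intersection:
  A1: {{t1},{t3},{t6},{t1,t2},{t1,t3},{t1,t4},{t1,t5},{t1,t6},{t1,t7},{t2,t3},{t2,t6},{t3,t4},{t4,t6},{t1,t3,t4},{t1,t5,t7},{t2,t4,t6}}
  A2: {{t2},{t3},{t4},{t1,t2},{t1,t3},{t1,t4},{t2,t3},{t2,t4},{t2,t5},{t2,t6},{t3,t4},{t4,t5},{t4,t6},{t1,t3,t4},{t2,t4,t5},{t2,t4,t6}} {{t7},{t1,t7},{t5,t7},{t1,t5,t7}}
  A3: {{t5},{t1,t5},{t2,t5},{t4,t5},{t5,t7},{t1,t5,t7},{t2,t4,t5}}
  A12: {{t3},{t1,t3},{t1,t4},{t2,t3},{t3,t4},{t1,t3,t4}} {{t1,t2}} {{t1,t7},{t1,t5,t7}} {{t2,t6},{t4,t6},{t2,t4,t6}}
  A13: {{t1,t5},{t1,t5,t7}}
  A23: {{t2,t5},{t4,t5},{t2,t4,t5}} {{t5,t7},{t1,t5,t7}}
  A123: {{t1,t5,t7}}
C dims 4,7,1; δ0: rk 3, SNF 1^3; δ1: rk 1, SNF 1^1
Ȟ^0 = (4 − 3) − 0 = 1, so Ȟ^0 ≅ Z
Ȟ^1 = (7 − 1) − 3 = 3, so Ȟ^1 ≅ Z^3
Ȟ^2 = (1 − 0) − 1 = 0, so Ȟ^2 ≅ 0


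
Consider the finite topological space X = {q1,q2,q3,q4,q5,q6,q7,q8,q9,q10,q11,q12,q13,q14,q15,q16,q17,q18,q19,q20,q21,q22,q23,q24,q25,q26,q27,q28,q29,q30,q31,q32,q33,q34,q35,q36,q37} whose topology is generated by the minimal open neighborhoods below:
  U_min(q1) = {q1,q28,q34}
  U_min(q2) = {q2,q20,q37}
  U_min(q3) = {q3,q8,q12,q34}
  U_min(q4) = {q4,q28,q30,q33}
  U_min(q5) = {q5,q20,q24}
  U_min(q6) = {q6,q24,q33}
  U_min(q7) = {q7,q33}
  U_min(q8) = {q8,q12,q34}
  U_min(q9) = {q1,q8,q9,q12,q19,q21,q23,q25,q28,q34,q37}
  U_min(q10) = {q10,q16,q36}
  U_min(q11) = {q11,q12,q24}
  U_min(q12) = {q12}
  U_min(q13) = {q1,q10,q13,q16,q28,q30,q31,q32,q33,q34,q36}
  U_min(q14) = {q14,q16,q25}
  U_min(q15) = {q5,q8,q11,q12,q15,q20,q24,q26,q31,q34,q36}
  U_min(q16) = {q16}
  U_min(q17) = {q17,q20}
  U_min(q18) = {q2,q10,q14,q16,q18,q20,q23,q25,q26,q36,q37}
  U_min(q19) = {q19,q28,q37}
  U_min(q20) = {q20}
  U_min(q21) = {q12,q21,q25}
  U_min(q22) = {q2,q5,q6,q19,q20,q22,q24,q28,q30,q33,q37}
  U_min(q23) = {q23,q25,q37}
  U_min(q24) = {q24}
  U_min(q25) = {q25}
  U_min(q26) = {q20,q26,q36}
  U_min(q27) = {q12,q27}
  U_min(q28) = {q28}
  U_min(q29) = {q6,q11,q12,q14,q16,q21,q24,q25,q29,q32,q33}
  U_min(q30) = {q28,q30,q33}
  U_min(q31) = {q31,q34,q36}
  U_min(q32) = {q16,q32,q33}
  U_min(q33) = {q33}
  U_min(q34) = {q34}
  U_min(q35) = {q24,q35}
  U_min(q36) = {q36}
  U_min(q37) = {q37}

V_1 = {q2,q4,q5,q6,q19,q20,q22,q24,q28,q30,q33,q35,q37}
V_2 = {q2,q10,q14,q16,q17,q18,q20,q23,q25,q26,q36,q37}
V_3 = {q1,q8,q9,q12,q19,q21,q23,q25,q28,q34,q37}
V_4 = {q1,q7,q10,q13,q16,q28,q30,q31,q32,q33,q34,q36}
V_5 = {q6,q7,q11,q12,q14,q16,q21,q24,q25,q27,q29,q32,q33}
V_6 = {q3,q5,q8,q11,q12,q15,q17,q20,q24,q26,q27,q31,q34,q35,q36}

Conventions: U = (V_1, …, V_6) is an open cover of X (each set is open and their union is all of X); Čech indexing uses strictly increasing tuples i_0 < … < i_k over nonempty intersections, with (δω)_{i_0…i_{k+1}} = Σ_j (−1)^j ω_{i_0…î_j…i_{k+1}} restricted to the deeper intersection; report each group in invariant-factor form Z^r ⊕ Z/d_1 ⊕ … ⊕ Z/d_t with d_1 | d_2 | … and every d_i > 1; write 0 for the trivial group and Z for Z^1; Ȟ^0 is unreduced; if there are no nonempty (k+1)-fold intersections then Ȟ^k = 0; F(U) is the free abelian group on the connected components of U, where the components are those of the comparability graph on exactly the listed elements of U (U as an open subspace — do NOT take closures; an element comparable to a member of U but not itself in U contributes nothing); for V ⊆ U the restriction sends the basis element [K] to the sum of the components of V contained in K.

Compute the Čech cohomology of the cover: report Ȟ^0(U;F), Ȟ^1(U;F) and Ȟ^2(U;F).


nerve of the cover:
  V12={q2,q20,q37} V13={q19,q28,q37} V14={q28,q30,q33} V15={q6,q24,q33} V16={q5,q20,q24,q35} V23={q23,q25,q37} V24={q10,q16,q36} V25={q14,q16,q25} V26={q17,q20,q26,q36} V34={q1,q28,q34} V35={q12,q21,q25} V36={q8,q12,q34} V45={q7,q16,q32,q33} V46={q31,q34,q36} V56={q11,q12,q24,q27}
  V123={q37} V126={q20} V134={q28} V145={q33} V156={q24} V235={q25} V245={q16} V246={q36} V346={q34} V356={q12}
components per intersection:
  V1: {q2,q4,q5,q6,q19,q20,q22,q24,q28,q30,q33,q35,q37}
  V2: {q2,q10,q14,q16,q17,q18,q20,q23,q25,q26,q36,q37}
  V3: {q1,q8,q9,q12,q19,q21,q23,q25,q28,q34,q37}
  V4: {q1,q7,q10,q13,q16,q28,q30,q31,q32,q33,q34,q36}
  V5: {q6,q7,q11,q12,q14,q16,q21,q24,q25,q27,q29,q32,q33}
  V6: {q3,q5,q8,q11,q12,q15,q17,q20,q24,q26,q27,q31,q34,q35,q36}
  V12: {q2,q20,q37}
  V13: {q19,q28,q37}
  V14: {q28,q30,q33}
  V15: {q6,q24,q33}
  V16: {q5,q20,q24,q35}
  V23: {q23,q25,q37}
  V24: {q10,q16,q36}
  V25: {q14,q16,q25}
  V26: {q17,q20,q26,q36}
  V34: {q1,q28,q34}
  V35: {q12,q21,q25}
  V36: {q8,q12,q34}
  V45: {q7,q16,q32,q33}
  V46: {q31,q34,q36}
  V56: {q11,q12,q24,q27}
  V123: {q37}
  V126: {q20}
  V134: {q28}
  V145: {q33}
  V156: {q24}
  V235: {q25}
  V245: {q16}
  V246: {q36}
  V346: {q34}
  V356: {q12}
C dims 6,15,10; δ0: rk 5, SNF 1^5; δ1: rk 10, SNF 1^9·2
Ȟ^0 = (6 − 5) − 0 = 1, so Ȟ^0 ≅ Z
Ȟ^1 = (15 − 10) − 5 = 0, so Ȟ^1 ≅ 0
Ȟ^2 = (10 − 0) − 10 = 0 plus torsion [2], so Ȟ^2 ≅ Z/2

Ȟ^0 = Z, Ȟ^1 = 0 and Ȟ^2 = Z/2


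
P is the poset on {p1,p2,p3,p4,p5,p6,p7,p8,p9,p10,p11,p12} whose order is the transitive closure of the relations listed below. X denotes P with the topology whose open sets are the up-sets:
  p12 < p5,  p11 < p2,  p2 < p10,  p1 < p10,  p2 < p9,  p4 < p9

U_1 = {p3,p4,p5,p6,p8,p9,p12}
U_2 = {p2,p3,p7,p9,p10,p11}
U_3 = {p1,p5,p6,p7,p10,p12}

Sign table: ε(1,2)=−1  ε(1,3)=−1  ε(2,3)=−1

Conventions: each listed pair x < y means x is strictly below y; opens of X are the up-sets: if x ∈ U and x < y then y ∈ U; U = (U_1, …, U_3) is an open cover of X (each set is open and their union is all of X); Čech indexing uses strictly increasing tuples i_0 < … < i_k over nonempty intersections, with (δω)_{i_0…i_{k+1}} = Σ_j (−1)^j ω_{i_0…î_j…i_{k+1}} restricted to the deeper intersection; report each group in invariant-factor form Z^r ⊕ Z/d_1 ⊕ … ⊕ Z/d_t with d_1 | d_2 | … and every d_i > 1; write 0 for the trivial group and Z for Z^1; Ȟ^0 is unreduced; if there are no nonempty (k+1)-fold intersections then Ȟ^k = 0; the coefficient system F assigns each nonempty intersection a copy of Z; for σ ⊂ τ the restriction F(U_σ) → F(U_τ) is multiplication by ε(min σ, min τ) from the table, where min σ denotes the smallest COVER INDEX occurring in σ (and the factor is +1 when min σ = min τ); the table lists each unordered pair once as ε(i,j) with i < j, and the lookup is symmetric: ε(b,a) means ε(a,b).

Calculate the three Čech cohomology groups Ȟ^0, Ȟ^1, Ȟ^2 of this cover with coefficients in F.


Ȟ^0 = 0,  Ȟ^1 = Z/2,  Ȟ^2 = 0

nerve simplices:
  U12={p3,p9} U13={p5,p6,p12} U23={p7,p10}
C dims 3,3; δ0: rk 3, SNF 1^2·2
degree 0: 3−3−0 = 0 → Ȟ^0 ≅ 0
degree 1: 3−0−3 = 0 plus torsion [2] → Ȟ^1 ≅ Z/2
degree 2: 0−0−0 = 0 → Ȟ^2 ≅ 0


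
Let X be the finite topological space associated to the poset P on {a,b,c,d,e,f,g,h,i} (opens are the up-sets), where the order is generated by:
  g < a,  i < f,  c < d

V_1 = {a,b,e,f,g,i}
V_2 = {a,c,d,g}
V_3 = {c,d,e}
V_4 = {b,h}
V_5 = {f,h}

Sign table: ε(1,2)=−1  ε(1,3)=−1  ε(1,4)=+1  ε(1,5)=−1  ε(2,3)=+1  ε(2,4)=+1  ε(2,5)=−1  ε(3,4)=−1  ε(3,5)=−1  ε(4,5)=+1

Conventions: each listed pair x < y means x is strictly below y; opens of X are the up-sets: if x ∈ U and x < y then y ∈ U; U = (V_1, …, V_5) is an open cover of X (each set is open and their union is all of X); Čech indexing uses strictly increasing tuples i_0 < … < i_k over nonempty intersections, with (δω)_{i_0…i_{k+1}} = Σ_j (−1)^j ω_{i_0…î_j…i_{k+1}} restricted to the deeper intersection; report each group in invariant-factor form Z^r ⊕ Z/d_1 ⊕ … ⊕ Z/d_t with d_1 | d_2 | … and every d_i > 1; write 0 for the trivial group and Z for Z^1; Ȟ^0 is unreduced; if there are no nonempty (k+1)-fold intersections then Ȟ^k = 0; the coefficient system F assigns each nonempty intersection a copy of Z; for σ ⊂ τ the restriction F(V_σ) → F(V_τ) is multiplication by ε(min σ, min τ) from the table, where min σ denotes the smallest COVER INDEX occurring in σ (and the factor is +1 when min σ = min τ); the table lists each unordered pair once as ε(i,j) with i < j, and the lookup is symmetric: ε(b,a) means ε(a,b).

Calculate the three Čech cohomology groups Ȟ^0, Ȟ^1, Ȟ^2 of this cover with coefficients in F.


Ȟ^0 ≅ 0, Ȟ^1 ≅ Z ⊕ Z/2 and Ȟ^2 ≅ 0

nerve of the cover:
  V12={a,g} V13={e} V14={b} V15={f} V23={c,d} V45={h}
C dims 5,6; δ0: rk 5, SNF 1^4·2
Ȟ^0 = (5 − 5) − 0 = 0, so Ȟ^0 ≅ 0
Ȟ^1 = (6 − 0) − 5 = 1 plus torsion [2], so Ȟ^1 ≅ Z ⊕ Z/2
Ȟ^2 = (0 − 0) − 0 = 0, so Ȟ^2 ≅ 0


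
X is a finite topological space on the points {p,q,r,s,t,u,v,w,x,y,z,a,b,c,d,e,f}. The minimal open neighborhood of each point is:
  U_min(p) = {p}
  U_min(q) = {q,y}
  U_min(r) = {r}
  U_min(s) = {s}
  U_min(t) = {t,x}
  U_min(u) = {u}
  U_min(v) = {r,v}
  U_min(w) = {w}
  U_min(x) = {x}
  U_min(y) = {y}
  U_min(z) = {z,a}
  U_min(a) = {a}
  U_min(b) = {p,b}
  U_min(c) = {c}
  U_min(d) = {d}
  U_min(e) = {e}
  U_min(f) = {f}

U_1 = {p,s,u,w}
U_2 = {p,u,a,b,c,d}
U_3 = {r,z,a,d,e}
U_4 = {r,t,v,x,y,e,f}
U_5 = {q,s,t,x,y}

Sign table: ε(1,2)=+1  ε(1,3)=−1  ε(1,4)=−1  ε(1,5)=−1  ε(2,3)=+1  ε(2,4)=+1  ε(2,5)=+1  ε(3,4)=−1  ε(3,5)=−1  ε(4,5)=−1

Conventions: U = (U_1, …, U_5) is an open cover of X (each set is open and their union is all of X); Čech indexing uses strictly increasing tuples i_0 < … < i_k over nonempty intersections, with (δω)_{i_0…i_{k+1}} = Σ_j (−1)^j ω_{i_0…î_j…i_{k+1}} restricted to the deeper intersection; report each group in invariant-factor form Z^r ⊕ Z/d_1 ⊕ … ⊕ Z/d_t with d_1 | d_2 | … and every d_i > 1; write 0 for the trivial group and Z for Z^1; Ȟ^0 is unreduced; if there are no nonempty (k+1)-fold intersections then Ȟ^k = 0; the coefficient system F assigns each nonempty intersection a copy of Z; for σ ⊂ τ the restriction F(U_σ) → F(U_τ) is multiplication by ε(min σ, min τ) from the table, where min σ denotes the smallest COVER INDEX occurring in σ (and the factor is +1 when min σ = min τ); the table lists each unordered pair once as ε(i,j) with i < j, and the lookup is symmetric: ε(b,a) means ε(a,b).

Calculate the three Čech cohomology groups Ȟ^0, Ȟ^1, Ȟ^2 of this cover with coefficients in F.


nerve of the cover:
  U12={p,u} U15={s} U23={a,d} U34={r,e} U45={t,x,y}
C dims 5,5; δ0: rk 5, SNF 1^4·2
Ȟ^0 = (5 − 5) − 0 = 0, so Ȟ^0 ≅ 0
Ȟ^1 = (5 − 0) − 5 = 0 plus torsion [2], so Ȟ^1 ≅ Z/2
Ȟ^2 = (0 − 0) − 0 = 0, so Ȟ^2 ≅ 0

Ȟ^0(U;F) ≅ 0, Ȟ^1(U;F) ≅ Z/2 and Ȟ^2(U;F) ≅ 0


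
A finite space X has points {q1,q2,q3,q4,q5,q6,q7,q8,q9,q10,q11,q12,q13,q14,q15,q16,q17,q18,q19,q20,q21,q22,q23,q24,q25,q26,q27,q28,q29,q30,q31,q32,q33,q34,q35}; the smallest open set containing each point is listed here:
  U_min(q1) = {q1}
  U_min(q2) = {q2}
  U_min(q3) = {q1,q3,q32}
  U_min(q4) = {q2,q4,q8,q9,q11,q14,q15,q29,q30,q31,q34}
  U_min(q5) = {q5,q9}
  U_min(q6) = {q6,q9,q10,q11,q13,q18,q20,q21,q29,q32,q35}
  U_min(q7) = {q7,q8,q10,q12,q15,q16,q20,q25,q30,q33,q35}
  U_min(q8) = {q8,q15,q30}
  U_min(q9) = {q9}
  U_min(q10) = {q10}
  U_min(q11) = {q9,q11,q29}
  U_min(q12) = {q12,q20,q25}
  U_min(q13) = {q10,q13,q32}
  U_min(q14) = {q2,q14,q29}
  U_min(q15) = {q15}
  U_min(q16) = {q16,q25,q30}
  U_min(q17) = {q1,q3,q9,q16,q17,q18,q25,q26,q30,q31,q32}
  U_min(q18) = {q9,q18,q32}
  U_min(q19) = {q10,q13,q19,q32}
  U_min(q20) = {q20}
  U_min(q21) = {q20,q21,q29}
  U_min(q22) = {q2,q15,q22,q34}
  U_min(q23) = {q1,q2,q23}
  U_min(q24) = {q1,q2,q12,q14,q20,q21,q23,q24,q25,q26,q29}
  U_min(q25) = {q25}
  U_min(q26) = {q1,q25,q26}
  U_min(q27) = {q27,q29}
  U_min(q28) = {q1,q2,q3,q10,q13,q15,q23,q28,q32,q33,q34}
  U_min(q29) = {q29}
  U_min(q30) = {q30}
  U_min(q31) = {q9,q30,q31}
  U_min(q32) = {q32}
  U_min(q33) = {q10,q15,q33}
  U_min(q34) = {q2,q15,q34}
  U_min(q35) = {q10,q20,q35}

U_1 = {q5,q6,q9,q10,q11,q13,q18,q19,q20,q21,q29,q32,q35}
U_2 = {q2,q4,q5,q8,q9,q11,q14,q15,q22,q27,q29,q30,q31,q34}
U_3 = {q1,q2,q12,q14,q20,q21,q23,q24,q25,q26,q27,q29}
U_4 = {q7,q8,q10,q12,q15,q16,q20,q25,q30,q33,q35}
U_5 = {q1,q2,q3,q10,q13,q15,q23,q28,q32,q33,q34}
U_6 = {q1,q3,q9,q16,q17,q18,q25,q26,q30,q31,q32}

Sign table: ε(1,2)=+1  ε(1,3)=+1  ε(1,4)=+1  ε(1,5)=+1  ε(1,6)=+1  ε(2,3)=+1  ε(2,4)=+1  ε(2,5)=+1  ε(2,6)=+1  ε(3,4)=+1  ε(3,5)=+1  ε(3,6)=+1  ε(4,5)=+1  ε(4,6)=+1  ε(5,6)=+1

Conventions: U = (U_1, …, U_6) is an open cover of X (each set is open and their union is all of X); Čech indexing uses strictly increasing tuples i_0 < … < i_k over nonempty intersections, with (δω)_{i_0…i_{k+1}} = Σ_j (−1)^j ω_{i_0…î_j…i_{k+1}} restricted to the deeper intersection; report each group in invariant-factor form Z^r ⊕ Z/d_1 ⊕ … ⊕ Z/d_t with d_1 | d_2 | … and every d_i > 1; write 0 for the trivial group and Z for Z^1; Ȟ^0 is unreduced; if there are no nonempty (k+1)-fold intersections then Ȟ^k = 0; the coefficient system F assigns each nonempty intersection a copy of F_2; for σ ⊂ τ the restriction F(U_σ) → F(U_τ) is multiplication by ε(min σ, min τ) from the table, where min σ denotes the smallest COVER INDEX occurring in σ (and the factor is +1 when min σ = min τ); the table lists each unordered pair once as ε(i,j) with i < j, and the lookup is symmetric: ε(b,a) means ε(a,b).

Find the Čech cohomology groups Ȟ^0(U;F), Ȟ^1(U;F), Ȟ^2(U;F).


Ȟ^0(U;F) ≅ Z/2; Ȟ^1(U;F) ≅ Z/2; Ȟ^2(U;F) ≅ Z/2

cover nerve:
  U12={q5,q9,q11,q29} U13={q20,q21,q29} U14={q10,q20,q35} U15={q10,q13,q32} U16={q9,q18,q32} U23={q2,q14,q27,q29} U24={q8,q15,q30} U25={q2,q15,q34} U26={q9,q30,q31} U34={q12,q20,q25} U35={q1,q2,q23} U36={q1,q25,q26} U45={q10,q15,q33} U46={q16,q25,q30} U56={q1,q3,q32}
  U123={q29} U126={q9} U134={q20} U145={q10} U156={q32} U235={q2} U245={q15} U246={q30} U346={q25} U356={q1}
C dims 6,15,10; δ0: rk_F2 5; δ1: rk_F2 9
Ȟ^0: (6−5)−0=1 ⇒ Z/2
Ȟ^1: (15−9)−5=1 ⇒ Z/2
Ȟ^2: (10−0)−9=1 ⇒ Z/2


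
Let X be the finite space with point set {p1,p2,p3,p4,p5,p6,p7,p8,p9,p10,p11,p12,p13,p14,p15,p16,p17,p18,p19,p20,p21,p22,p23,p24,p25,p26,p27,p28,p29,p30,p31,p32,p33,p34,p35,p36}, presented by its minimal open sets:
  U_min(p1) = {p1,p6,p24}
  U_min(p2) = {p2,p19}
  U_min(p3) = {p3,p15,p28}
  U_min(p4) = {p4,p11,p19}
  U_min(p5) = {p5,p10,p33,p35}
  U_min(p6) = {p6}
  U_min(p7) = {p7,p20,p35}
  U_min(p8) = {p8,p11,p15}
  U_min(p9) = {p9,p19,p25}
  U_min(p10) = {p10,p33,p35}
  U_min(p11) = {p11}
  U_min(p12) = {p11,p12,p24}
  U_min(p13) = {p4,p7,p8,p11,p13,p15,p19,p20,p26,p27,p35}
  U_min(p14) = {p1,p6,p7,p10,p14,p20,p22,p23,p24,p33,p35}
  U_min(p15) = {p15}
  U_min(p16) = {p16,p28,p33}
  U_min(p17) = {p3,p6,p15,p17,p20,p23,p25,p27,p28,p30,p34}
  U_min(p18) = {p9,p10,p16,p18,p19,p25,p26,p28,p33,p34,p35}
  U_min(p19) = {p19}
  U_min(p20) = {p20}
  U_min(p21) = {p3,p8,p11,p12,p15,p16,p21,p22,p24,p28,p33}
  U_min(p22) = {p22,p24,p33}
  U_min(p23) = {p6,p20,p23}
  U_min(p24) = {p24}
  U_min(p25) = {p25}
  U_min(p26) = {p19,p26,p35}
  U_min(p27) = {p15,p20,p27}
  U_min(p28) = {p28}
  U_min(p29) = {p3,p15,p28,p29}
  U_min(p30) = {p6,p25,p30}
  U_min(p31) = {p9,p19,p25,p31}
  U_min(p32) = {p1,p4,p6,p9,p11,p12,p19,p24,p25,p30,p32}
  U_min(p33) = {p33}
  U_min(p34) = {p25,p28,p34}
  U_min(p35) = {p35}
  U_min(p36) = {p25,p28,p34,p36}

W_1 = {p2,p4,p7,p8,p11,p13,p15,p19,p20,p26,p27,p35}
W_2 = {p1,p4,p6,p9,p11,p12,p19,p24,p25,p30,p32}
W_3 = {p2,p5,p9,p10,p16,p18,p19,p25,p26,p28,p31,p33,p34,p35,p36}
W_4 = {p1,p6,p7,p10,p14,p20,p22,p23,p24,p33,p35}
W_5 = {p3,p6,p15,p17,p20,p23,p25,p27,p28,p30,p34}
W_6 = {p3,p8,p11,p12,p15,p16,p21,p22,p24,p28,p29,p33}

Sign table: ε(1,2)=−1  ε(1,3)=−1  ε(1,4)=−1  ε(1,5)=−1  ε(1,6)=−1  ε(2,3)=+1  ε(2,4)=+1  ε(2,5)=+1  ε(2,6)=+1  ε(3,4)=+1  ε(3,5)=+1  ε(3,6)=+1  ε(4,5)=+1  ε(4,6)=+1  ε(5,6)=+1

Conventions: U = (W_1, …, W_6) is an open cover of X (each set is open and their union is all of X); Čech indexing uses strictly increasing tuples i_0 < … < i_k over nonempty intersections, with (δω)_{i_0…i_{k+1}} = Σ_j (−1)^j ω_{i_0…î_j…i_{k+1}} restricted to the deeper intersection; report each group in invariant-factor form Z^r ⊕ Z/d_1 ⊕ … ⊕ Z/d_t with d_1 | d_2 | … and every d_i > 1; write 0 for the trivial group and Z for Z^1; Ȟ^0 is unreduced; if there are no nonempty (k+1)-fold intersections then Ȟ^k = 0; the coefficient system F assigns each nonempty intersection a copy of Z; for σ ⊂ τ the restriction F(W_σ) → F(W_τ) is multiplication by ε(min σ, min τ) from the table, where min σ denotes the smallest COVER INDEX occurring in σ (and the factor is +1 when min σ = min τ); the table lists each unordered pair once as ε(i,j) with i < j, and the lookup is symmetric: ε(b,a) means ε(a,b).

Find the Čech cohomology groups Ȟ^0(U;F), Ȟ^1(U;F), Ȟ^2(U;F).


Ȟ^0(U;F) ≅ Z, Ȟ^1(U;F) ≅ 0 and Ȟ^2(U;F) ≅ Z/2

intersection data:
  W12={p4,p11,p19} W13={p2,p19,p26,p35} W14={p7,p20,p35} W15={p15,p20,p27} W16={p8,p11,p15} W23={p9,p19,p25} W24={p1,p6,p24} W25={p6,p25,p30} W26={p11,p12,p24} W34={p10,p33,p35} W35={p25,p28,p34} W36={p16,p28,p33} W45={p6,p20,p23} W46={p22,p24,p33} W56={p3,p15,p28}
  W123={p19} W126={p11} W134={p35} W145={p20} W156={p15} W235={p25} W245={p6} W246={p24} W346={p33} W356={p28}
C dims 6,15,10; δ0: rk 5, SNF 1^5; δ1: rk 10, SNF 1^9·2
Ȟ^0 = (6 − 5) − 0 = 1, so Ȟ^0 ≅ Z
Ȟ^1 = (15 − 10) − 5 = 0, so Ȟ^1 ≅ 0
Ȟ^2 = (10 − 0) − 10 = 0 plus torsion [2], so Ȟ^2 ≅ Z/2
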